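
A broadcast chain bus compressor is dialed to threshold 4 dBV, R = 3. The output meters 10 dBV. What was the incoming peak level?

22 dBV

Post-compression overshoot = 10 − 4 = 6 dB.
Before 3:1 compression the overshoot was 6 × 3 = 18 dB, so input = 4 + 18 = 22 dBV.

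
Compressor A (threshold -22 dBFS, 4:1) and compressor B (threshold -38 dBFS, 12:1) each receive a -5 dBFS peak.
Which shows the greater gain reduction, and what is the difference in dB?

A: 17 dB over, compressed to 4.25 dB over, so 12.75 dB of GR.
B: 33 dB over, compressed to 2.75 dB over, so 30.25 dB of GR.
Difference: 17.5 dB in favour of B.

B, by 17.5 dB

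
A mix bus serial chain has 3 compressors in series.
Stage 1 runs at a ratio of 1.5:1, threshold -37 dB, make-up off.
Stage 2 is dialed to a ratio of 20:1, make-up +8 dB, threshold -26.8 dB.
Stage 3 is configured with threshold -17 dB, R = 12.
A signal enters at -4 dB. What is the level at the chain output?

-18.21 dB

Stage 1: overshoot 33 dB → 33/1.5 = 22 dB → -15 dB.
Stage 2: 11.8 dB above -26.8 dB, reduced 20:1 to 0.59 dB above → -26.21 dB; +8 dB make-up → -18.21 dB.
Stage 3: -18.21 dB ≤ -17 dB, so stage 3 doesn't engage; output -18.21 dB.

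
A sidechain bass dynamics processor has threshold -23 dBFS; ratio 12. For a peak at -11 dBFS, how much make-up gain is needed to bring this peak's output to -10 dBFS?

12 dB

The peak compresses to -23 + 12/12 = -22 dBFS.
To reach -10 dBFS requires -10 − (-22) = 12 dB of make-up.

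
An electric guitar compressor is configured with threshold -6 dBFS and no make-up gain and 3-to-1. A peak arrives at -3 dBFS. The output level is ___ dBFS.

The input is 3 dB above the -6 dBFS threshold.
At 3:1 the overshoot is divided by 3, leaving 1 dB above threshold.
So the level is -6 + 1 = -5 dBFS.

-5 dBFS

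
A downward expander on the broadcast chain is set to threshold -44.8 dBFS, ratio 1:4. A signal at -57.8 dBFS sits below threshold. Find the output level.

Undershoot = (-44.8) − (-57.8) = 13 dB.
At 1:4, that expands to 52 dB under threshold.
Output = -44.8 − 52 = -96.8 dBFS.

-96.8 dBFS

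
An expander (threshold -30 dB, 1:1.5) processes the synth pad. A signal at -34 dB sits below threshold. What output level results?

-36 dB

Below threshold, a 1:1.5 expander applies gain = (1.5−1)×(T − x) of attenuation.
(1.5−1) × 4 = 2 dB, so output = -34 − 2 = -36 dB.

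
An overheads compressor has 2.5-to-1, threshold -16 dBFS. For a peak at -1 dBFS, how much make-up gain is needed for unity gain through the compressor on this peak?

Overshoot 15 dB → 15/2.5 = 6 dB after compression, so the compressed level is -16 + 6 = -10 dBFS.
Make-up = target − compressed = -1 − (-10) = 9 dB.

9 dB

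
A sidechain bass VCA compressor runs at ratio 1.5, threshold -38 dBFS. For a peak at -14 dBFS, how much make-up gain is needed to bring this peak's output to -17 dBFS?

5 dB

Overshoot 24 dB → 24/1.5 = 16 dB after compression, so the compressed level is -38 + 16 = -22 dBFS.
Make-up = target − compressed = -17 − (-22) = 5 dB.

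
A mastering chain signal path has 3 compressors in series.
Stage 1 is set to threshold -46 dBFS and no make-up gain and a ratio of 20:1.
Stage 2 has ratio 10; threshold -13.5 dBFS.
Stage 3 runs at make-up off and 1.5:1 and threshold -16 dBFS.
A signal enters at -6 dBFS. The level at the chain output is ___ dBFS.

-44 dBFS

Stage 1: -6 dBFS is 40 dB over -46 dBFS; at 20:1 that becomes 2 dB over, giving -44 dBFS.
Stage 2: -44 dBFS ≤ -13.5 dBFS, so stage 2 doesn't engage; output -44 dBFS.
Stage 3: below threshold (-44 ≤ -16); passes unchanged; output -44 dBFS.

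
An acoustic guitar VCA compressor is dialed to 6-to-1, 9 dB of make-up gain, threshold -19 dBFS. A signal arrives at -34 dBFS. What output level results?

-25 dBFS

-34 dBFS is 15 dB below the -19 dBFS threshold, so no gain reduction is applied.
Make-up gain adds 9 dB: -34 + 9 = -25 dBFS.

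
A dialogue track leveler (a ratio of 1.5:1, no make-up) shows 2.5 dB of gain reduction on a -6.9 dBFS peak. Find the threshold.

-14.4 dBFS

Let T be the threshold. Output overshoot = (input overshoot)/R, so -9.4 − T = (-6.9 − T)/1.5.
1.5·(-9.4 − T) = -6.9 − T → 0.5·T = -14.1 − (-6.9) = -7.2.
T = -7.2/0.5 = -14.4 dBFS.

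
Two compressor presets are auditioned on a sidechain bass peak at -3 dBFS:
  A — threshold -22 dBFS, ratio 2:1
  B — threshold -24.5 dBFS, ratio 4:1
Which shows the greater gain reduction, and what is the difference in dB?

A: GR = 19 − 19/2 = 9.5 dB.
B: GR = 21.5 − 21.5/4 = 16.125 dB.
B applies 6.625 dB more gain reduction.

B, by 6.625 dB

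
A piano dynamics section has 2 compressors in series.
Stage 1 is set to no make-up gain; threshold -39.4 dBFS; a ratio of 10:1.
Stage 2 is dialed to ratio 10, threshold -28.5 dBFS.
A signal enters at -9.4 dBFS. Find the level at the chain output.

Stage 1: 30 dB above -39.4 dBFS, reduced 10:1 to 3 dB above → -36.4 dBFS.
Stage 2: -36.4 dBFS is at or below the -28.5 dBFS threshold — no compression; output -36.4 dBFS.

-36.4 dBFS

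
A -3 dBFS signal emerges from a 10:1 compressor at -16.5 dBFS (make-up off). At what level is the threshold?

-18 dBFS

Let T be the threshold. Output overshoot = (input overshoot)/R, so -16.5 − T = (-3 − T)/10.
10·(-16.5 − T) = -3 − T → 9·T = -165 − (-3) = -162.
T = -162/9 = -18 dBFS.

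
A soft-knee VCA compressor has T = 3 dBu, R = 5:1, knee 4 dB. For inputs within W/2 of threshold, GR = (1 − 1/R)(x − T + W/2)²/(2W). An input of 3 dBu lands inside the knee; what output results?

2.6 dBu

x − T + W/2 = 3 − 3 + 2 = 2.
GR = (1 − 1/5) × 2² / 8 = 0.8 × 4 / 8 = 0.4 dB.
Output = 3 − 0.4 = 2.6 dBu.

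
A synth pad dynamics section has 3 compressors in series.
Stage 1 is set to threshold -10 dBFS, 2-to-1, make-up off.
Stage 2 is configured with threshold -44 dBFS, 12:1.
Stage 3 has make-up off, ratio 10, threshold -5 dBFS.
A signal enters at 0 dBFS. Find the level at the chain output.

-40.75 dBFS

Stage 1: overshoot 10 dB → 10/2 = 5 dB → -5 dBFS.
Stage 2: -5 dBFS is 39 dB over -44 dBFS; at 12:1 that becomes 3.25 dB over, giving -40.75 dBFS.
Stage 3: -40.75 dBFS ≤ -5 dBFS, so stage 3 doesn't engage; output -40.75 dBFS.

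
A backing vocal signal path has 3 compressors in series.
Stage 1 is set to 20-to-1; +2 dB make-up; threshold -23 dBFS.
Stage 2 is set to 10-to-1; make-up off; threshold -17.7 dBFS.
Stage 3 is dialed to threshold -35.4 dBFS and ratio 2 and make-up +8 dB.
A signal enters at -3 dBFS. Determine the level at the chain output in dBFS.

-19.7 dBFS

Stage 1: 20 dB above -23 dBFS, reduced 20:1 to 1 dB above → -22 dBFS; +2 dB make-up → -20 dBFS.
Stage 2: -20 dBFS ≤ -17.7 dBFS, so stage 2 doesn't engage; output -20 dBFS.
Stage 3: -20 dBFS is 15.4 dB over -35.4 dBFS; at 2:1 that becomes 7.7 dB over, giving -27.7 dBFS; +8 dB make-up → -19.7 dBFS.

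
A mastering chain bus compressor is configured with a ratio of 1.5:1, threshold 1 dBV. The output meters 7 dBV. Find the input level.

10 dBV

That's 6 dB above the 1 dBV threshold.
Before 1.5:1 compression the overshoot was 6 × 1.5 = 9 dB, so input = 1 + 9 = 10 dBV.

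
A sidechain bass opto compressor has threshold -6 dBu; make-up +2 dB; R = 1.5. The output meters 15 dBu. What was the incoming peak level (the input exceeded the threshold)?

Stripping the +2 dB make-up gives 13 dBu at the gain stage.
That's 19 dB above the -6 dBu threshold.
Before 1.5:1 compression the overshoot was 19 × 1.5 = 28.5 dB, so input = -6 + 28.5 = 22.5 dBu.

22.5 dBu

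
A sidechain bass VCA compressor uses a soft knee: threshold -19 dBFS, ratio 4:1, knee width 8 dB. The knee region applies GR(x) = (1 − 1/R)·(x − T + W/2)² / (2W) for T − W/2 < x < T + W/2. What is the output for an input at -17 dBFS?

x − T + W/2 = -17 − (-19) + 4 = 6.
GR = (1 − 1/4) × 6² / 16 = 0.75 × 36 / 16 = 1.6875 dB.
Output = -17 − 1.6875 = -18.6875 dBFS.

-18.6875 dBFS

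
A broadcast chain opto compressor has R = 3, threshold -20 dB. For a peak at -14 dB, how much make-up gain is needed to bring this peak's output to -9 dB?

9 dB

The peak compresses to -20 + 6/3 = -18 dB.
To reach -9 dB requires -9 − (-18) = 9 dB of make-up.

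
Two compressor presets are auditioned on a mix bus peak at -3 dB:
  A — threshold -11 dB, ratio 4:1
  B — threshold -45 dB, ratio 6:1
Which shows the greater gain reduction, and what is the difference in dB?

A: GR = 8 − 8/4 = 6 dB.
B: GR = 42 − 42/6 = 35 dB.
Difference: 29 dB in favour of B.

B, by 29 dB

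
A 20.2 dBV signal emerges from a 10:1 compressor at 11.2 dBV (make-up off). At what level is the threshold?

10.2 dBV

Gain reduction = 20.2 − 11.2 = 9 dB; output overshoot = GR / (R − 1) = 9 / 9 = 1 dB.
Threshold = output − output overshoot = 11.2 − 1 = 10.2 dBV.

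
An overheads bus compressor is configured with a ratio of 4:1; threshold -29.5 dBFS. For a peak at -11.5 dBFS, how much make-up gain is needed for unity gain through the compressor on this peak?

Without make-up, output = threshold + overshoot/4 = -29.5 + 4.5 = -25 dBFS.
Gap to target: 13.5 dB.

13.5 dB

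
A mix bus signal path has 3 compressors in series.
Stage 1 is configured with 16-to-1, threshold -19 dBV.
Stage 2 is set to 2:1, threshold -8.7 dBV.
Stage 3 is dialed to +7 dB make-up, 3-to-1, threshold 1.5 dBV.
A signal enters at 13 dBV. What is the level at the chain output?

Stage 1: 13 dBV is 32 dB over -19 dBV; at 16:1 that becomes 2 dB over, giving -17 dBV.
Stage 2: -17 dBV is at or below the -8.7 dBV threshold — no compression; output -17 dBV.
Stage 3: below threshold (-17 ≤ 1.5); passes unchanged; make-up brings it to -10 dBV.

-10 dBV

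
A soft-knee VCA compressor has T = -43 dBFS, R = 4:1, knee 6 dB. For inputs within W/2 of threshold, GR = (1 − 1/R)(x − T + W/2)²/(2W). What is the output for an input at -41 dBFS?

-42.5625 dBFS

x − T + W/2 = -41 − (-43) + 3 = 5.
GR = (1 − 1/4) × 5² / 12 = 0.75 × 25 / 12 = 1.5625 dB.
Output = -41 − 1.5625 = -42.5625 dBFS.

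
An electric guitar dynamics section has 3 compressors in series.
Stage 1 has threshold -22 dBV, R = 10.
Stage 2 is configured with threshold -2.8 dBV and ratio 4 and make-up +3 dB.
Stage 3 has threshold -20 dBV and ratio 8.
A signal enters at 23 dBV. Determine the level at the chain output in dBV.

-19.3125 dBV

Stage 1: 45 dB above -22 dBV, reduced 10:1 to 4.5 dB above → -17.5 dBV.
Stage 2: below threshold (-17.5 ≤ -2.8); passes unchanged; make-up brings it to -14.5 dBV.
Stage 3: 5.5 dB above -20 dBV, reduced 8:1 to 0.6875 dB above → -19.3125 dBV.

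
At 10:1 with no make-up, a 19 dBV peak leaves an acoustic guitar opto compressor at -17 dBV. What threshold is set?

Input is 40 dB above T (since output overshoot × R = input overshoot: (-17 − T)·10 = 19 − T gives T = -21 dBV).
Check: -21 + (19 − (-21))/10 = -21 + 4 = -17 dBV. ✓

-21 dBV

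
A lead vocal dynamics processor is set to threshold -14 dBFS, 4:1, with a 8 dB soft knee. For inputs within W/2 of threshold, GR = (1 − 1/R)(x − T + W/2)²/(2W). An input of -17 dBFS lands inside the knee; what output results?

x − T + W/2 = -17 − (-14) + 4 = 1.
GR = (1 − 1/4) × 1² / 16 = 0.75 × 1 / 16 = 0.046875 dB.
Output = -17 − 0.046875 = -17.046875 dBFS.

-17.046875 dBFS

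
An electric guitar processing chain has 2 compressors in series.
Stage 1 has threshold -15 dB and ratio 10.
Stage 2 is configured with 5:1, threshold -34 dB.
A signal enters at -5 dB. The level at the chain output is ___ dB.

-30 dB

Stage 1: 10 dB above -15 dB, reduced 10:1 to 1 dB above → -14 dB.
Stage 2: 20 dB above -34 dB, reduced 5:1 to 4 dB above → -30 dB.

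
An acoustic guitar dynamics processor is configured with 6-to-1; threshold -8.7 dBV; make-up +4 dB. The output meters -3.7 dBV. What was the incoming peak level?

Before make-up, the level was -3.7 − 4 = -7.7 dBV.
Post-compression overshoot = -7.7 − (-8.7) = 1 dB.
Input overshoot = R × output overshoot = 6 dB → input = -8.7 + 6 = -2.7 dBV.

-2.7 dBV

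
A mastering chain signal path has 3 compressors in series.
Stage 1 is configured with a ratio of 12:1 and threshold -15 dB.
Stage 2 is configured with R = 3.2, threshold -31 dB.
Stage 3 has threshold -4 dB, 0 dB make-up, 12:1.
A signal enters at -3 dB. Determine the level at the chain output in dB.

Stage 1: 12 dB above -15 dB, reduced 12:1 to 1 dB above → -14 dB.
Stage 2: 17 dB above -31 dB, reduced 3.2:1 to 5.3125 dB above → -25.6875 dB.
Stage 3: -25.6875 dB ≤ -4 dB, so stage 3 doesn't engage; output -25.6875 dB.

-25.6875 dB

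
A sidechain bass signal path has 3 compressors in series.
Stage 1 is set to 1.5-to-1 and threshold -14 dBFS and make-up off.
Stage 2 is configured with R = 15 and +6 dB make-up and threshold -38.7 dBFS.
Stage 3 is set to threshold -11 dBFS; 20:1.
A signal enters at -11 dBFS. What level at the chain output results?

Stage 1: overshoot 3 dB → 3/1.5 = 2 dB → -12 dBFS.
Stage 2: 26.7 dB above -38.7 dBFS, reduced 15:1 to 1.78 dB above → -36.92 dBFS; +6 dB make-up → -30.92 dBFS.
Stage 3: -30.92 dBFS ≤ -11 dBFS, so stage 3 doesn't engage; output -30.92 dBFS.

-30.92 dBFS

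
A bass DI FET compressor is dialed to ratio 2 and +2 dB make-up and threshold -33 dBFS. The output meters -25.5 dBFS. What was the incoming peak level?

Before make-up, the level was -25.5 − 2 = -27.5 dBFS.
Post-compression overshoot = -27.5 − (-33) = 5.5 dB.
Input overshoot = R × output overshoot = 11 dB → input = -33 + 11 = -22 dBFS.

-22 dBFS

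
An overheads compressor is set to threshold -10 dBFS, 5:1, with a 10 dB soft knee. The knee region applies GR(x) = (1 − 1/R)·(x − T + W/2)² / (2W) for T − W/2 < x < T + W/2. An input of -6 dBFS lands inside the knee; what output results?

x − T + W/2 = -6 − (-10) + 5 = 9.
GR = (1 − 1/5) × 9² / 20 = 0.8 × 81 / 20 = 3.24 dB.
Output = -6 − 3.24 = -9.24 dBFS.

-9.24 dBFS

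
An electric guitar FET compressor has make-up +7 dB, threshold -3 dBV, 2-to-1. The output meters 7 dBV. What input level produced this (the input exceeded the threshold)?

3 dBV

Before make-up, the level was 7 − 7 = 0 dBV.
The compressed level sits 0 − (-3) = 3 dB over threshold.
Input overshoot = R × output overshoot = 6 dB → input = -3 + 6 = 3 dBV.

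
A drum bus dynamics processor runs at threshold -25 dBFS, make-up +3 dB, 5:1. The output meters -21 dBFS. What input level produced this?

-20 dBFS

Before make-up, the level was -21 − 3 = -24 dBFS.
The compressed level sits -24 − (-25) = 1 dB over threshold.
Input overshoot = R × output overshoot = 5 dB → input = -25 + 5 = -20 dBFS.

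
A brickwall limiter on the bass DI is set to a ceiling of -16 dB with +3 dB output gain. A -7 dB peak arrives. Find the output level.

-13 dB

The limiter clamps the peak to its -16 dB ceiling.
Output gain then adds 3 dB: -16 + 3 = -13 dB.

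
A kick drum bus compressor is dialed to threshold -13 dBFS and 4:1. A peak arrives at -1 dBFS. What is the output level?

-10 dBFS

-1 dBFS sits 12 dB over threshold.
4:1 compression reduces that to 12/4 = 3 dB over.
That puts the output at -10 dBFS.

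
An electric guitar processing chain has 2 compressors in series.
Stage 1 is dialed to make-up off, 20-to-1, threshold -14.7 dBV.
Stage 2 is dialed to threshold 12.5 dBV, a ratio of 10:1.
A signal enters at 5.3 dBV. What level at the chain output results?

Stage 1: 20 dB above -14.7 dBV, reduced 20:1 to 1 dB above → -13.7 dBV.
Stage 2: below threshold (-13.7 ≤ 12.5); passes unchanged; output -13.7 dBV.

-13.7 dBV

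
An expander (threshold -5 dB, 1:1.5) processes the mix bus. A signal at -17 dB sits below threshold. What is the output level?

Below threshold, a 1:1.5 expander applies gain = (1.5−1)×(T − x) of attenuation.
(1.5−1) × 12 = 6 dB, so output = -17 − 6 = -23 dB.

-23 dB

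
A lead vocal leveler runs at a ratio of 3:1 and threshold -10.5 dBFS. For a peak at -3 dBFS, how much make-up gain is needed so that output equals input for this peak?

5 dB

Overshoot 7.5 dB → 7.5/3 = 2.5 dB after compression, so the compressed level is -10.5 + 2.5 = -8 dBFS.
Make-up = target − compressed = -3 − (-8) = 5 dB.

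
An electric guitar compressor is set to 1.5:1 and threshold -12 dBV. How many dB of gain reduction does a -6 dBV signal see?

-6 dBV exceeds the threshold by 6 dB.
After 1.5:1 compression the overshoot becomes 6/1.5 = 4 dB.
Gain reduction = 6 − 4 = 2 dB.

2 dB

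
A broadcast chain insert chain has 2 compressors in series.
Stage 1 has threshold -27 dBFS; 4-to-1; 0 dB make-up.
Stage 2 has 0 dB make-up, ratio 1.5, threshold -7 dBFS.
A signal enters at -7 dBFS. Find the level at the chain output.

Stage 1: overshoot 20 dB → 20/4 = 5 dB → -22 dBFS.
Stage 2: -22 dBFS is at or below the -7 dBFS threshold — no compression; output -22 dBFS.

-22 dBFS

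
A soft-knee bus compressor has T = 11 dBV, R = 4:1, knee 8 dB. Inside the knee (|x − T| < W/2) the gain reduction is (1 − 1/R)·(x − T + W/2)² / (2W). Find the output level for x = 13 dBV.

11.3125 dBV

x − T + W/2 = 13 − 11 + 4 = 6.
GR = (1 − 1/4) × 6² / 16 = 0.75 × 36 / 16 = 1.6875 dB.
Output = 13 − 1.6875 = 11.3125 dBV.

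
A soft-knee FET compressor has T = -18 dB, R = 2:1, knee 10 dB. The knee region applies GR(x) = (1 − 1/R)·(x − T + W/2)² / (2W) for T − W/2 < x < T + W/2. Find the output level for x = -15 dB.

x − T + W/2 = -15 − (-18) + 5 = 8.
GR = (1 − 1/2) × 8² / 20 = 0.5 × 64 / 20 = 1.6 dB.
Output = -15 − 1.6 = -16.6 dB.

-16.6 dB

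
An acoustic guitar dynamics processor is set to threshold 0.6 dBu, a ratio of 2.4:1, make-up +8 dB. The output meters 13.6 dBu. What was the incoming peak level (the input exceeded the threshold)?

12.6 dBu

Stripping the +8 dB make-up gives 5.6 dBu at the gain stage.
Post-compression overshoot = 5.6 − 0.6 = 5 dB.
Before 2.4:1 compression the overshoot was 5 × 2.4 = 12 dB, so input = 0.6 + 12 = 12.6 dBu.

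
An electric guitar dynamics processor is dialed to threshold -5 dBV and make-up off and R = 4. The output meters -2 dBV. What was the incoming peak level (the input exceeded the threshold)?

7 dBV

Post-compression overshoot = -2 − (-5) = 3 dB.
Undo the ratio: input overshoot = 3 × 4 = 12 dB, giving input = 7 dBV.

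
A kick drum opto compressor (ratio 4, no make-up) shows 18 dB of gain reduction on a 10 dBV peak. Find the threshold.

-14 dBV

Gain reduction = 10 − (-8) = 18 dB; output overshoot = GR / (R − 1) = 18 / 3 = 6 dB.
Threshold = output − output overshoot = -8 − 6 = -14 dBV.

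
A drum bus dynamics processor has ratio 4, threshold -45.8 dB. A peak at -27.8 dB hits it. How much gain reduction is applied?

13.5 dB

The signal is 18 dB above threshold.
After 4:1 compression the overshoot becomes 18/4 = 4.5 dB.
So the signal is attenuated by 18 − 4.5 = 13.5 dB.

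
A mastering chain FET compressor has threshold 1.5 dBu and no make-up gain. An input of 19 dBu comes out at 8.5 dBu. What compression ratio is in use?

Input overshoot = 19 − 1.5 = 17.5 dB; output overshoot = 8.5 − 1.5 = 7 dB.
Ratio = 17.5 / 7 = 2.5.

2.5:1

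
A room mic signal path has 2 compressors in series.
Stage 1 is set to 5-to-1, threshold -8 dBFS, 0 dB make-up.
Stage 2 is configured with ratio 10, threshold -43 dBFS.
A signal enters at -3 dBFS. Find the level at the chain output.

Stage 1: overshoot 5 dB → 5/5 = 1 dB → -7 dBFS.
Stage 2: 36 dB above -43 dBFS, reduced 10:1 to 3.6 dB above → -39.4 dBFS.

-39.4 dBFS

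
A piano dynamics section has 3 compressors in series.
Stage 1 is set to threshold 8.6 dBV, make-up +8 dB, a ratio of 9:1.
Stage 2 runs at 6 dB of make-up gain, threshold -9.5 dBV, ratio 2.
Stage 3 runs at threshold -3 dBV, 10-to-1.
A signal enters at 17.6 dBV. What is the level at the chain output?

Stage 1: overshoot 9 dB → 9/9 = 1 dB → 9.6 dBV; +8 dB make-up → 17.6 dBV.
Stage 2: overshoot 27.1 dB → 27.1/2 = 13.55 dB → 4.05 dBV; +6 dB make-up → 10.05 dBV.
Stage 3: overshoot 13.05 dB → 13.05/10 = 1.305 dB → -1.695 dBV.

-1.695 dBV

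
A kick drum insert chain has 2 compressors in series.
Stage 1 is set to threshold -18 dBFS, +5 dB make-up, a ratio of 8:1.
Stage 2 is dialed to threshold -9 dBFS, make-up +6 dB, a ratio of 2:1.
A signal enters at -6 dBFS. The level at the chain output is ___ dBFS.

Stage 1: -6 dBFS is 12 dB over -18 dBFS; at 8:1 that becomes 1.5 dB over, giving -16.5 dBFS; +5 dB make-up → -11.5 dBFS.
Stage 2: below threshold (-11.5 ≤ -9); passes unchanged; make-up brings it to -5.5 dBFS.

-5.5 dBFS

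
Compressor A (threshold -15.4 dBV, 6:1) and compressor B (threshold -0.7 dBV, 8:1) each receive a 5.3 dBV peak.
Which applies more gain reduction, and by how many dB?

A, by 12 dB

A: 20.7 dB over, compressed to 3.45 dB over, so 17.25 dB of GR.
B: 6 dB over, compressed to 0.75 dB over, so 5.25 dB of GR.
Difference: 12 dB in favour of A.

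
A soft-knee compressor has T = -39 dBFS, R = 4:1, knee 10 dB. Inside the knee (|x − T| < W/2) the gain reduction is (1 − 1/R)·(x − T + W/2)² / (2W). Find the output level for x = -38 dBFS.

-39.35 dBFS

x − T + W/2 = -38 − (-39) + 5 = 6.
GR = (1 − 1/4) × 6² / 20 = 0.75 × 36 / 20 = 1.35 dB.
Output = -38 − 1.35 = -39.35 dBFS.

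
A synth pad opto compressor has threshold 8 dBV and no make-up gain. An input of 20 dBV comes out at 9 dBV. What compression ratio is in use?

12:1

Input overshoot = 20 − 8 = 12 dB; output overshoot = 9 − 8 = 1 dB.
Ratio = 12 / 1 = 12.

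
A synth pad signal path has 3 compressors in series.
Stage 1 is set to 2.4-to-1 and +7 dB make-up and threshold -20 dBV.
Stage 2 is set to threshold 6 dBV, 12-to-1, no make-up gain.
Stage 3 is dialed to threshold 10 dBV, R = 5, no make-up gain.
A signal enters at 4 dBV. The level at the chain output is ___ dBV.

-3 dBV

Stage 1: overshoot 24 dB → 24/2.4 = 10 dB → -10 dBV; +7 dB make-up → -3 dBV.
Stage 2: below threshold (-3 ≤ 6); passes unchanged; output -3 dBV.
Stage 3: below threshold (-3 ≤ 10); passes unchanged; output -3 dBV.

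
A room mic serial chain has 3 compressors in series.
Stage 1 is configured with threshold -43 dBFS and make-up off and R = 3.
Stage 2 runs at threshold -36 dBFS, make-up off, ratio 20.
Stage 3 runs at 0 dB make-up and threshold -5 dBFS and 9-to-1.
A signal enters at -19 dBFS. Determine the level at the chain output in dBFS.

-35.95 dBFS

Stage 1: -19 dBFS is 24 dB over -43 dBFS; at 3:1 that becomes 8 dB over, giving -35 dBFS.
Stage 2: -35 dBFS is 1 dB over -36 dBFS; at 20:1 that becomes 0.05 dB over, giving -35.95 dBFS.
Stage 3: -35.95 dBFS is at or below the -5 dBFS threshold — no compression; output -35.95 dBFS.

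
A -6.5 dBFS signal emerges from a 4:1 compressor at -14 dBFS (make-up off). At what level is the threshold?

Gain reduction = -6.5 − (-14) = 7.5 dB; output overshoot = GR / (R − 1) = 7.5 / 3 = 2.5 dB.
Threshold = output − output overshoot = -14 − 2.5 = -16.5 dBFS.

-16.5 dBFS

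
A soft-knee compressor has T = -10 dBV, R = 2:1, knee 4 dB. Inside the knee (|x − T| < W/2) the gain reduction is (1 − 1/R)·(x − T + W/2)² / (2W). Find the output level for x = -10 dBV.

x − T + W/2 = -10 − (-10) + 2 = 2.
GR = (1 − 1/2) × 2² / 8 = 0.5 × 4 / 8 = 0.25 dB.
Output = -10 − 0.25 = -10.25 dBV.

-10.25 dBV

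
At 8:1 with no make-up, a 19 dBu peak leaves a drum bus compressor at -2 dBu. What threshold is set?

-5 dBu

Input is 24 dB above T (since output overshoot × R = input overshoot: (-2 − T)·8 = 19 − T gives T = -5 dBu).
Check: -5 + (19 − (-5))/8 = -5 + 3 = -2 dBu. ✓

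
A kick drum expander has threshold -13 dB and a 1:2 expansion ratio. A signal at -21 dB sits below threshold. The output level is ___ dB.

-29 dB

Undershoot = (-13) − (-21) = 8 dB.
At 1:2, that expands to 16 dB under threshold.
Output = -13 − 16 = -29 dB.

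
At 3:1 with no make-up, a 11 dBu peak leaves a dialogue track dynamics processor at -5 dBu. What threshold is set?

-13 dBu

Input is 24 dB above T (since output overshoot × R = input overshoot: (-5 − T)·3 = 11 − T gives T = -13 dBu).
Check: -13 + (11 − (-13))/3 = -13 + 8 = -5 dBu. ✓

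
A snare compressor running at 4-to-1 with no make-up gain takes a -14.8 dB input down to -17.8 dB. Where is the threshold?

-18.8 dB

Input is 4 dB above T (since output overshoot × R = input overshoot: (-17.8 − T)·4 = -14.8 − T gives T = -18.8 dB).
Check: -18.8 + (-14.8 − (-18.8))/4 = -18.8 + 1 = -17.8 dB. ✓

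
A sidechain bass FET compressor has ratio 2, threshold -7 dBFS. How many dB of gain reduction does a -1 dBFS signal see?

3 dB

Overshoot = -1 − (-7) = 6 dB.
A 2:1 ratio leaves 3 dB of that excess.
So the signal is attenuated by 6 − 3 = 3 dB.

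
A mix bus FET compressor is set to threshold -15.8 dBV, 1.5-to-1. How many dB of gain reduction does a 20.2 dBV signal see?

The signal is 36 dB above threshold.
After 1.5:1 compression the overshoot becomes 36/1.5 = 24 dB.
So the signal is attenuated by 36 − 24 = 12 dB.

12 dB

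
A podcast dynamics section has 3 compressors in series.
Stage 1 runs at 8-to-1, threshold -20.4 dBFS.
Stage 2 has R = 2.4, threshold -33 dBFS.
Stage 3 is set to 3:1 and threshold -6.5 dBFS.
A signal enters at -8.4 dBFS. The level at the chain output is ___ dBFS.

-27.125 dBFS

Stage 1: -8.4 dBFS is 12 dB over -20.4 dBFS; at 8:1 that becomes 1.5 dB over, giving -18.9 dBFS.
Stage 2: -18.9 dBFS is 14.1 dB over -33 dBFS; at 2.4:1 that becomes 5.875 dB over, giving -27.125 dBFS.
Stage 3: -27.125 dBFS ≤ -6.5 dBFS, so stage 3 doesn't engage; output -27.125 dBFS.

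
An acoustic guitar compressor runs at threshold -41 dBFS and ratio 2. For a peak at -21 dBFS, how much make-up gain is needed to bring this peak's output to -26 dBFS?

The peak compresses to -41 + 20/2 = -31 dBFS.
To reach -26 dBFS requires -26 − (-31) = 5 dB of make-up.

5 dB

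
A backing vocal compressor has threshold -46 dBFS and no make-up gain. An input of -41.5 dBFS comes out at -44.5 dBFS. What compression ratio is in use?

3:1

Input overshoot = -41.5 − (-46) = 4.5 dB; output overshoot = -44.5 − (-46) = 1.5 dB.
Ratio = 4.5 / 1.5 = 3.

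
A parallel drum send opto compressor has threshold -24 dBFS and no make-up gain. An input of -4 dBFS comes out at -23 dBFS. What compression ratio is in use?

20:1

Input overshoot = -4 − (-24) = 20 dB; output overshoot = -23 − (-24) = 1 dB.
Ratio = 20 / 1 = 20.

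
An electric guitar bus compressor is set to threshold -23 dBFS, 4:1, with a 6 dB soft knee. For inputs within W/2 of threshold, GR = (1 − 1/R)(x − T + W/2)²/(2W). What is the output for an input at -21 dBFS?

x − T + W/2 = -21 − (-23) + 3 = 5.
GR = (1 − 1/4) × 5² / 12 = 0.75 × 25 / 12 = 1.5625 dB.
Output = -21 − 1.5625 = -22.5625 dBFS.

-22.5625 dBFS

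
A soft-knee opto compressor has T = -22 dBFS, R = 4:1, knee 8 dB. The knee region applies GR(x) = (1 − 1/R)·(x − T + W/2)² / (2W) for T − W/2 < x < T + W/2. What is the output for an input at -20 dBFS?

-21.6875 dBFS

x − T + W/2 = -20 − (-22) + 4 = 6.
GR = (1 − 1/4) × 6² / 16 = 0.75 × 36 / 16 = 1.6875 dB.
Output = -20 − 1.6875 = -21.6875 dBFS.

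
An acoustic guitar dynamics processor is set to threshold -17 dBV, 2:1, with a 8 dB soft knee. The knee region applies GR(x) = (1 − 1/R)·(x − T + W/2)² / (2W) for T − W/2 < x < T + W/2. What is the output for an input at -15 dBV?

-16.125 dBV

x − T + W/2 = -15 − (-17) + 4 = 6.
GR = (1 − 1/2) × 6² / 16 = 0.5 × 36 / 16 = 1.125 dB.
Output = -15 − 1.125 = -16.125 dBV.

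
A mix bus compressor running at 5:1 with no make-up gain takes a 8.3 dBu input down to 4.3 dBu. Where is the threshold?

3.3 dBu

Let T be the threshold. Output overshoot = (input overshoot)/R, so 4.3 − T = (8.3 − T)/5.
5·(4.3 − T) = 8.3 − T → 4·T = 21.5 − 8.3 = 13.2.
T = 13.2/4 = 3.3 dBu.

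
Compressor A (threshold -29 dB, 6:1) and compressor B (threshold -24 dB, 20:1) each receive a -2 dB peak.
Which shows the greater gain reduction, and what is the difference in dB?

A: overshoot 27 dB → output overshoot 4.5 dB → GR 22.5 dB.
B: overshoot 22 dB → output overshoot 1.1 dB → GR 20.9 dB.
Difference: 1.6 dB in favour of A.

A, by 1.6 dB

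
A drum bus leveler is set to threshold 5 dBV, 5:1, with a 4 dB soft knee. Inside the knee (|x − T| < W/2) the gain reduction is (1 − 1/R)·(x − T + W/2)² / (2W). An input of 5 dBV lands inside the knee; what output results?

x − T + W/2 = 5 − 5 + 2 = 2.
GR = (1 − 1/5) × 2² / 8 = 0.8 × 4 / 8 = 0.4 dB.
Output = 5 − 0.4 = 4.6 dBV.

4.6 dBV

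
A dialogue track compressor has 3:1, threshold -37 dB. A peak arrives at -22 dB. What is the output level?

-32 dB

Overshoot: -22 − (-37) = 15 dB.
3:1 compression reduces that to 15/3 = 5 dB over.
That puts the output at -32 dB.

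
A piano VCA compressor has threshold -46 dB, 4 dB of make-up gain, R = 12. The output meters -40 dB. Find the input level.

-22 dB

Stripping the +4 dB make-up gives -44 dB at the gain stage.
Post-compression overshoot = -44 − (-46) = 2 dB.
Input overshoot = R × output overshoot = 24 dB → input = -46 + 24 = -22 dB.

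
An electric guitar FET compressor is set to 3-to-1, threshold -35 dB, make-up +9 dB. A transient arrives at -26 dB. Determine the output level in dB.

The input is 9 dB above the -35 dB threshold.
At 3:1 the overshoot is divided by 3, leaving 3 dB above threshold.
That puts the output at -32 dB; make-up adds 9 dB, giving -23 dB.

-23 dB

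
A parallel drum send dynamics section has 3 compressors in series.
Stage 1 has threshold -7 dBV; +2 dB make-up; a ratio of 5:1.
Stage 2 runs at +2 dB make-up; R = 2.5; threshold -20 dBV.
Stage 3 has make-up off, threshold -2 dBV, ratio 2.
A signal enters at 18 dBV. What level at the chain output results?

-10 dBV

Stage 1: 18 dBV is 25 dB over -7 dBV; at 5:1 that becomes 5 dB over, giving -2 dBV; +2 dB make-up → 0 dBV.
Stage 2: 0 dBV is 20 dB over -20 dBV; at 2.5:1 that becomes 8 dB over, giving -12 dBV; +2 dB make-up → -10 dBV.
Stage 3: below threshold (-10 ≤ -2); passes unchanged; output -10 dBV.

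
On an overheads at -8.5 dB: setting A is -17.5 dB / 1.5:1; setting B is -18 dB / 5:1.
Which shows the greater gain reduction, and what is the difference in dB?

A: overshoot 9 dB → output overshoot 6 dB → GR 3 dB.
B: overshoot 9.5 dB → output overshoot 1.9 dB → GR 7.6 dB.
B reduces 4.6 dB more.

B, by 4.6 dB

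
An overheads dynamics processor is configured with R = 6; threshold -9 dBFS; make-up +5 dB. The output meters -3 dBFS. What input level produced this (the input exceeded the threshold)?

-3 dBFS

Before make-up, the level was -3 − 5 = -8 dBFS.
That's 1 dB above the -9 dBFS threshold.
Input overshoot = R × output overshoot = 6 dB → input = -9 + 6 = -3 dBFS.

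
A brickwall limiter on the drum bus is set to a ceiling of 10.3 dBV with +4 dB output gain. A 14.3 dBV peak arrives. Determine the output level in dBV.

14.3 dBV

At ∞:1, everything above 10.3 dBV is held at the ceiling.
Output gain then adds 4 dB: 10.3 + 4 = 14.3 dBV.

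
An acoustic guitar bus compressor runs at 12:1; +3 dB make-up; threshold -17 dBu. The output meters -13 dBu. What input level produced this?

-5 dBu

Stripping the +3 dB make-up gives -16 dBu at the gain stage.
The compressed level sits -16 − (-17) = 1 dB over threshold.
Input overshoot = R × output overshoot = 12 dB → input = -17 + 12 = -5 dBu.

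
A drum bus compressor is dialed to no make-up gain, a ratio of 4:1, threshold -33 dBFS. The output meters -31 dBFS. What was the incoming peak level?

-25 dBFS

The compressed level sits -31 − (-33) = 2 dB over threshold.
Before 4:1 compression the overshoot was 2 × 4 = 8 dB, so input = -33 + 8 = -25 dBFS.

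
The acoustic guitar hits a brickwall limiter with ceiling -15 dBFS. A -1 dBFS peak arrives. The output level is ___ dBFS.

-15 dBFS

The limiter clamps the peak to its -15 dBFS ceiling.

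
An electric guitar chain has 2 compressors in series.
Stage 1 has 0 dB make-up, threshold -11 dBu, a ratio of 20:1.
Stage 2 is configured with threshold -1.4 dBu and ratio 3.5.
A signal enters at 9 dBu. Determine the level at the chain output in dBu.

-10 dBu

Stage 1: 9 dBu is 20 dB over -11 dBu; at 20:1 that becomes 1 dB over, giving -10 dBu.
Stage 2: -10 dBu ≤ -1.4 dBu, so stage 2 doesn't engage; output -10 dBu.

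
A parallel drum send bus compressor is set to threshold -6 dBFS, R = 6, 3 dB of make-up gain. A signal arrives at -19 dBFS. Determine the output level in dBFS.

-19 dBFS is 13 dB below the -6 dBFS threshold, so no gain reduction is applied.
Make-up gain adds 3 dB: -19 + 3 = -16 dBFS.

-16 dBFS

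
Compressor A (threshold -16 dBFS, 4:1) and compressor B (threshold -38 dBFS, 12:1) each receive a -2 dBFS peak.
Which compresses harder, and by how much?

B, by 22.5 dB

A: GR = 14 − 14/4 = 10.5 dB.
B: GR = 36 − 36/12 = 33 dB.
Difference: 22.5 dB in favour of B.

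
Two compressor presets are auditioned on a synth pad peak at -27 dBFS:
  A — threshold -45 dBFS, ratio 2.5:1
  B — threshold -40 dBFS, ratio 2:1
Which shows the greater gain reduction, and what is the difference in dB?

A: GR = 18 − 18/2.5 = 10.8 dB.
B: GR = 13 − 13/2 = 6.5 dB.
A reduces 4.3 dB more.

A, by 4.3 dB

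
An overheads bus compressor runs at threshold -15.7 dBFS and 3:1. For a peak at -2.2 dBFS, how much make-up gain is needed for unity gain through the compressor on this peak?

9 dB

Without make-up, output = threshold + overshoot/3 = -15.7 + 4.5 = -11.2 dBFS.
Gap to target: 9 dB.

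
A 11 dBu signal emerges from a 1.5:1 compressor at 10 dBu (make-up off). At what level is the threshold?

Gain reduction = 11 − 10 = 1 dB; output overshoot = GR / (R − 1) = 1 / 0.5 = 2 dB.
Threshold = output − output overshoot = 10 − 2 = 8 dBu.

8 dBu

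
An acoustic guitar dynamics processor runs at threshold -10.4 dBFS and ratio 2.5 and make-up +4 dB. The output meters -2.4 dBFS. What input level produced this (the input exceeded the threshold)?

-0.4 dBFS

Stripping the +4 dB make-up gives -6.4 dBFS at the gain stage.
That's 4 dB above the -10.4 dBFS threshold.
Input overshoot = R × output overshoot = 10 dB → input = -10.4 + 10 = -0.4 dBFS.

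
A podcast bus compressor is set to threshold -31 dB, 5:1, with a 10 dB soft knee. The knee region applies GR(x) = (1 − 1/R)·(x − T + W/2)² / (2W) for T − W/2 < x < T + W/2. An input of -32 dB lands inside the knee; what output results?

x − T + W/2 = -32 − (-31) + 5 = 4.
GR = (1 − 1/5) × 4² / 20 = 0.8 × 16 / 20 = 0.64 dB.
Output = -32 − 0.64 = -32.64 dB.

-32.64 dB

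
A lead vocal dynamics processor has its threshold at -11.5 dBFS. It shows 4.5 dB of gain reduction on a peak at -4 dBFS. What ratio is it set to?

Input overshoot = -4 − (-11.5) = 7.5 dB.
Output overshoot = 7.5 − 4.5 = 3 dB.
Ratio = input overshoot / output overshoot = 7.5 / 3 = 2.5.

2.5:1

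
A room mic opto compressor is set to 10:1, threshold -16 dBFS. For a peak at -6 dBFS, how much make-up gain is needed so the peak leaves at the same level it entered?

Overshoot 10 dB → 10/10 = 1 dB after compression, so the compressed level is -16 + 1 = -15 dBFS.
Make-up = target − compressed = -6 − (-15) = 9 dB.

9 dB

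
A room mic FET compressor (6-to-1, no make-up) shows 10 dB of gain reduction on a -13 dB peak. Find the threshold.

-25 dB

Input is 12 dB above T (since output overshoot × R = input overshoot: (-23 − T)·6 = -13 − T gives T = -25 dB).
Check: -25 + (-13 − (-25))/6 = -25 + 2 = -23 dB. ✓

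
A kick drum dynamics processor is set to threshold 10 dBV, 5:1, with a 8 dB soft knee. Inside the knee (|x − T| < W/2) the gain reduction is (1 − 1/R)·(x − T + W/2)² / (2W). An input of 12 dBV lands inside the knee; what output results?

x − T + W/2 = 12 − 10 + 4 = 6.
GR = (1 − 1/5) × 6² / 16 = 0.8 × 36 / 16 = 1.8 dB.
Output = 12 − 1.8 = 10.2 dBV.

10.2 dBV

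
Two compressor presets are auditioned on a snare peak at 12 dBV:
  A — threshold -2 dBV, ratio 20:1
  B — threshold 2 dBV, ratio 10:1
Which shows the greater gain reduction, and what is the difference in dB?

A, by 4.3 dB

A: 14 dB over, compressed to 0.7 dB over, so 13.3 dB of GR.
B: 10 dB over, compressed to 1 dB over, so 9 dB of GR.
A reduces 4.3 dB more.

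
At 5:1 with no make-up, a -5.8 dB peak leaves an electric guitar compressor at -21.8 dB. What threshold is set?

-25.8 dB

Input is 20 dB above T (since output overshoot × R = input overshoot: (-21.8 − T)·5 = -5.8 − T gives T = -25.8 dB).
Check: -25.8 + (-5.8 − (-25.8))/5 = -25.8 + 4 = -21.8 dB. ✓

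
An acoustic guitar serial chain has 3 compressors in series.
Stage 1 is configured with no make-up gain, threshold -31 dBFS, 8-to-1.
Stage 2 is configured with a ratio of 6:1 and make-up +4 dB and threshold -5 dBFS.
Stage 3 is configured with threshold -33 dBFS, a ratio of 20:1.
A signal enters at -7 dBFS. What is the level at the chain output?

-32.55 dBFS

Stage 1: overshoot 24 dB → 24/8 = 3 dB → -28 dBFS.
Stage 2: -28 dBFS is at or below the -5 dBFS threshold — no compression; make-up brings it to -24 dBFS.
Stage 3: overshoot 9 dB → 9/20 = 0.45 dB → -32.55 dBFS.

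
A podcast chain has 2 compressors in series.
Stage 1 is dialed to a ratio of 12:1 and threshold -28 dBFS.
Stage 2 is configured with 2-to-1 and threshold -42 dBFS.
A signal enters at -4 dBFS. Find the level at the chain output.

-34 dBFS

Stage 1: -4 dBFS is 24 dB over -28 dBFS; at 12:1 that becomes 2 dB over, giving -26 dBFS.
Stage 2: -26 dBFS is 16 dB over -42 dBFS; at 2:1 that becomes 8 dB over, giving -34 dBFS.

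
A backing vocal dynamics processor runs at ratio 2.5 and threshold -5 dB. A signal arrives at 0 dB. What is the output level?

0 dB sits 5 dB over threshold.
At 2.5:1 the overshoot is divided by 2.5, leaving 2 dB above threshold.
That puts the output at -3 dB.

-3 dB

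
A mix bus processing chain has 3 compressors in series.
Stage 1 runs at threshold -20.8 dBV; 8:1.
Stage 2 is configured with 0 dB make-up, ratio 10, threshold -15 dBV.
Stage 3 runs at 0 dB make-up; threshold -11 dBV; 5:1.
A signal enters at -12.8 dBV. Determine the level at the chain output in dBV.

-19.8 dBV

Stage 1: 8 dB above -20.8 dBV, reduced 8:1 to 1 dB above → -19.8 dBV.
Stage 2: -19.8 dBV ≤ -15 dBV, so stage 2 doesn't engage; output -19.8 dBV.
Stage 3: below threshold (-19.8 ≤ -11); passes unchanged; output -19.8 dBV.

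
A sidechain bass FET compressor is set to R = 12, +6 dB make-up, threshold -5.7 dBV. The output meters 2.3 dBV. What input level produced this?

18.3 dBV

Stripping the +6 dB make-up gives -3.7 dBV at the gain stage.
Post-compression overshoot = -3.7 − (-5.7) = 2 dB.
Before 12:1 compression the overshoot was 2 × 12 = 24 dB, so input = -5.7 + 24 = 18.3 dBV.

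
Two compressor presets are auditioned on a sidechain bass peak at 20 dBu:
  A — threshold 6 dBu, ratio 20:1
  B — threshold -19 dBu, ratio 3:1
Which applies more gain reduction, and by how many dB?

A: overshoot 14 dB → output overshoot 0.7 dB → GR 13.3 dB.
B: overshoot 39 dB → output overshoot 13 dB → GR 26 dB.
B applies 12.7 dB more gain reduction.

B, by 12.7 dB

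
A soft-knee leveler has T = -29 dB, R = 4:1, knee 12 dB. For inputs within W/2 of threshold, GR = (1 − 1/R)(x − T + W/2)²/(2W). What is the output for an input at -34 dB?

x − T + W/2 = -34 − (-29) + 6 = 1.
GR = (1 − 1/4) × 1² / 24 = 0.75 × 1 / 24 = 0.03125 dB.
Output = -34 − 0.03125 = -34.03125 dB.

-34.03125 dB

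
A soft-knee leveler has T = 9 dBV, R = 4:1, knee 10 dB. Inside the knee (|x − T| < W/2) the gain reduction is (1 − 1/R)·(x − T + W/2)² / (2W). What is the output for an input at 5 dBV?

x − T + W/2 = 5 − 9 + 5 = 1.
GR = (1 − 1/4) × 1² / 20 = 0.75 × 1 / 20 = 0.0375 dB.
Output = 5 − 0.0375 = 4.9625 dBV.

4.9625 dBV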